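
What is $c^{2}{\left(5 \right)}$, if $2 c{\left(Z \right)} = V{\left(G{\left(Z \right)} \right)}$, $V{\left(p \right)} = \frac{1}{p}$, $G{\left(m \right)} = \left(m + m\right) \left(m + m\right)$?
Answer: $\frac{1}{40000} \approx 2.5 \cdot 10^{-5}$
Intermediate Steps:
$G{\left(m \right)} = 4 m^{2}$ ($G{\left(m \right)} = 2 m 2 m = 4 m^{2}$)
$c{\left(Z \right)} = \frac{1}{8 Z^{2}}$ ($c{\left(Z \right)} = \frac{1}{2 \cdot 4 Z^{2}} = \frac{\frac{1}{4} \frac{1}{Z^{2}}}{2} = \frac{1}{8 Z^{2}}$)
$c^{2}{\left(5 \right)} = \left(\frac{1}{8 \cdot 25}\right)^{2} = \left(\frac{1}{8} \cdot \frac{1}{25}\right)^{2} = \left(\frac{1}{200}\right)^{2} = \frac{1}{40000}$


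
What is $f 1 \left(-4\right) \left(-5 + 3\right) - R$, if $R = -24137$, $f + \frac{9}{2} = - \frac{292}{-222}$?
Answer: $\frac{2676379}{111} \approx 24112.0$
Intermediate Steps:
$f = - \frac{707}{222}$ ($f = - \frac{9}{2} - \frac{292}{-222} = - \frac{9}{2} - - \frac{146}{111} = - \frac{9}{2} + \frac{146}{111} = - \frac{707}{222} \approx -3.1847$)
$f 1 \left(-4\right) \left(-5 + 3\right) - R = - \frac{707 \cdot 1 \left(-4\right) \left(-5 + 3\right)}{222} - -24137 = - \frac{707 \left(\left(-4\right) \left(-2\right)\right)}{222} + 24137 = \left(- \frac{707}{222}\right) 8 + 24137 = - \frac{2828}{111} + 24137 = \frac{2676379}{111}$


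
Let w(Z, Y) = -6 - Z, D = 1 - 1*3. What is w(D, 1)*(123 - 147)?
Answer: 96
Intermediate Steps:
D = -2 (D = 1 - 3 = -2)
w(D, 1)*(123 - 147) = (-6 - 1*(-2))*(123 - 147) = (-6 + 2)*(-24) = -4*(-24) = 96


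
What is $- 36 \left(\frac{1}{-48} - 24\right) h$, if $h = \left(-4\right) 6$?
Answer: $-20754$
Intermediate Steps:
$h = -24$
$- 36 \left(\frac{1}{-48} - 24\right) h = - 36 \left(\frac{1}{-48} - 24\right) \left(-24\right) = - 36 \left(- \frac{1}{48} - 24\right) \left(-24\right) = \left(-36\right) \left(- \frac{1153}{48}\right) \left(-24\right) = \frac{3459}{4} \left(-24\right) = -20754$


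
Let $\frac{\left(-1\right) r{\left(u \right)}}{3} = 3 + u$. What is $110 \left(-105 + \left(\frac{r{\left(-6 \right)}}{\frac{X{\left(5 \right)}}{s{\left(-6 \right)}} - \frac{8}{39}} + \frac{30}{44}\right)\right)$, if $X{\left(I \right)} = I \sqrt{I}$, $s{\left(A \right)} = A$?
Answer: $- \frac{238236255}{20869} - \frac{5019300 \sqrt{5}}{20869} \approx -11954.0$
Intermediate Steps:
$r{\left(u \right)} = -9 - 3 u$ ($r{\left(u \right)} = - 3 \left(3 + u\right) = -9 - 3 u$)
$X{\left(I \right)} = I^{\frac{3}{2}}$
$110 \left(-105 + \left(\frac{r{\left(-6 \right)}}{\frac{X{\left(5 \right)}}{s{\left(-6 \right)}} - \frac{8}{39}} + \frac{30}{44}\right)\right) = 110 \left(-105 + \left(\frac{-9 - -18}{\frac{5^{\frac{3}{2}}}{-6} - \frac{8}{39}} + \frac{30}{44}\right)\right) = 110 \left(-105 + \left(\frac{-9 + 18}{5 \sqrt{5} \left(- \frac{1}{6}\right) - \frac{8}{39}} + 30 \cdot \frac{1}{44}\right)\right) = 110 \left(-105 + \left(\frac{9}{- \frac{5 \sqrt{5}}{6} - \frac{8}{39}} + \frac{15}{22}\right)\right) = 110 \left(-105 + \left(\frac{9}{- \frac{8}{39} - \frac{5 \sqrt{5}}{6}} + \frac{15}{22}\right)\right) = 110 \left(-105 + \left(\frac{15}{22} + \frac{9}{- \frac{8}{39} - \frac{5 \sqrt{5}}{6}}\right)\right) = 110 \left(- \frac{2295}{22} + \frac{9}{- \frac{8}{39} - \frac{5 \sqrt{5}}{6}}\right) = -11475 + \frac{990}{- \frac{8}{39} - \frac{5 \sqrt{5}}{6}}$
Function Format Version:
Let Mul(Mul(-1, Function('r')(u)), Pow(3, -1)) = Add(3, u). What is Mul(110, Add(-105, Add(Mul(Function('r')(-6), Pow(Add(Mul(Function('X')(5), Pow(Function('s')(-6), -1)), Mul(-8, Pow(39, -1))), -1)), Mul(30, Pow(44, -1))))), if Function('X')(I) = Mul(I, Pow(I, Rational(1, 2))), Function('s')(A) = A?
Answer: Add(Rational(-238236255, 20869), Mul(Rational(-5019300, 20869), Pow(5, Rational(1, 2)))) ≈ -11954.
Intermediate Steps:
Function('r')(u) = Add(-9, Mul(-3, u)) (Function('r')(u) = Mul(-3, Add(3, u)) = Add(-9, Mul(-3, u)))
Function('X')(I) = Pow(I, Rational(3, 2))
Mul(110, Add(-105, Add(Mul(Function('r')(-6), Pow(Add(Mul(Function('X')(5), Pow(Function('s')(-6), -1)), Mul(-8, Pow(39, -1))), -1)), Mul(30, Pow(44, -1))))) = Mul(110, Add(-105, Add(Mul(Add(-9, Mul(-3, -6)), Pow(Add(Mul(Pow(5, Rational(3, 2)), Pow(-6, -1)), Mul(-8, Pow(39, -1))), -1)), Mul(30, Pow(44, -1))))) = Mul(110, Add(-105, Add(Mul(Add(-9, 18), Pow(Add(Mul(Mul(5, Pow(5, Rational(1, 2))), Rational(-1, 6)), Mul(-8, Rational(1, 39))), -1)), Mul(30, Rational(1, 44))))) = Mul(110, Add(-105, Add(Mul(9, Pow(Add(Mul(Rational(-5, 6), Pow(5, Rational(1, 2))), Rational(-8, 39)), -1)), Rational(15, 22)))) = Mul(110, Add(-105, Add(Mul(9, Pow(Add(Rational(-8, 39), Mul(Rational(-5, 6), Pow(5, Rational(1, 2)))), -1)), Rational(15, 22)))) = Mul(110, Add(-105, Add(Rational(15, 22), Mul(9, Pow(Add(Rational(-8, 39), Mul(Rational(-5, 6), Pow(5, Rational(1, 2)))), -1))))) = Mul(110, Add(Rational(-2295, 22), Mul(9, Pow(Add(Rational(-8, 39), Mul(Rational(-5, 6), Pow(5, Rational(1, 2)))), -1)))) = Add(-11475, Mul(990, Pow(Add(Rational(-8, 39), Mul(Rational(-5, 6), Pow(5, Rational(1, 2)))), -1)))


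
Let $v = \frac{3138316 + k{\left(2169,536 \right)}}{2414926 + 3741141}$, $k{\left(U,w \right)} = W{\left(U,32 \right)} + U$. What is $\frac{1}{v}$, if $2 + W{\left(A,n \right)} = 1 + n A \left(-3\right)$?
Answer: $\frac{6156067}{2932260} \approx 2.0994$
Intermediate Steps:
$W{\left(A,n \right)} = -1 - 3 A n$ ($W{\left(A,n \right)} = -2 + \left(1 + n A \left(-3\right)\right) = -2 + \left(1 + A n \left(-3\right)\right) = -2 - \left(-1 + 3 A n\right) = -1 - 3 A n$)
$k{\left(U,w \right)} = -1 - 95 U$ ($k{\left(U,w \right)} = \left(-1 - 3 U 32\right) + U = \left(-1 - 96 U\right) + U = -1 - 95 U$)
$v = \frac{2932260}{6156067}$ ($v = \frac{3138316 - 206056}{2414926 + 3741141} = \frac{3138316 - 206056}{6156067} = \left(3138316 - 206056\right) \frac{1}{6156067} = 2932260 \cdot \frac{1}{6156067} = \frac{2932260}{6156067} \approx 0.47632$)
$\frac{1}{v} = \frac{1}{\frac{2932260}{6156067}} = \frac{6156067}{2932260}$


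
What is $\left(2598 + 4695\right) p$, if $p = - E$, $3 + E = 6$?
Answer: $-21879$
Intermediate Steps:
$E = 3$ ($E = -3 + 6 = 3$)
$p = -3$ ($p = \left(-1\right) 3 = -3$)
$\left(2598 + 4695\right) p = \left(2598 + 4695\right) \left(-3\right) = 7293 \left(-3\right) = -21879$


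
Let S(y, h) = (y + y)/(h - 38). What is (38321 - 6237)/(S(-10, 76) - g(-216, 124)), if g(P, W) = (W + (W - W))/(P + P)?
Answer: -65836368/491 ≈ -1.3409e+5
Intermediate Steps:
g(P, W) = W/(2*P) (g(P, W) = (W + 0)/((2*P)) = W*(1/(2*P)) = W/(2*P))
S(y, h) = 2*y/(-38 + h) (S(y, h) = (2*y)/(-38 + h) = 2*y/(-38 + h))
(38321 - 6237)/(S(-10, 76) - g(-216, 124)) = (38321 - 6237)/(2*(-10)/(-38 + 76) - 124/(2*(-216))) = 32084/(2*(-10)/38 - 124*(-1)/(2*216)) = 32084/(2*(-10)*(1/38) - 1*(-31/108)) = 32084/(-10/19 + 31/108) = 32084/(-491/2052) = 32084*(-2052/491) = -65836368/491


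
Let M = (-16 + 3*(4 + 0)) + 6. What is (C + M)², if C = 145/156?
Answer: 208849/24336 ≈ 8.5819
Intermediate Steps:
C = 145/156 (C = 145*(1/156) = 145/156 ≈ 0.92949)
M = 2 (M = (-16 + 3*4) + 6 = (-16 + 12) + 6 = -4 + 6 = 2)
(C + M)² = (145/156 + 2)² = (457/156)² = 208849/24336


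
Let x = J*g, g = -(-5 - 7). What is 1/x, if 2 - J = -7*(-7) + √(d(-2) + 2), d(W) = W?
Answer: -1/564 ≈ -0.0017731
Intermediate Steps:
g = 12 (g = -1*(-12) = 12)
J = -47 (J = 2 - (-7*(-7) + √(-2 + 2)) = 2 - (49 + √0) = 2 - (49 + 0) = 2 - 1*49 = 2 - 49 = -47)
x = -564 (x = -47*12 = -564)
1/x = 1/(-564) = -1/564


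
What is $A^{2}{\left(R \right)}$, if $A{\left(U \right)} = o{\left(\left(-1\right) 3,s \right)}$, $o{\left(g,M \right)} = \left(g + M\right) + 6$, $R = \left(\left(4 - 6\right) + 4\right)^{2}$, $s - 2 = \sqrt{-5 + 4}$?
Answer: $\left(5 + i\right)^{2} \approx 24.0 + 10.0 i$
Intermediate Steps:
$s = 2 + i$ ($s = 2 + \sqrt{-5 + 4} = 2 + \sqrt{-1} = 2 + i \approx 2.0 + 1.0 i$)
$R = 4$ ($R = \left(\left(4 - 6\right) + 4\right)^{2} = \left(-2 + 4\right)^{2} = 2^{2} = 4$)
$o{\left(g,M \right)} = 6 + M + g$ ($o{\left(g,M \right)} = \left(M + g\right) + 6 = 6 + M + g$)
$A{\left(U \right)} = 5 + i$ ($A{\left(U \right)} = 6 + \left(2 + i\right) - 3 = 5 + i$)
$A^{2}{\left(R \right)} = \left(5 + i\right)^{2}$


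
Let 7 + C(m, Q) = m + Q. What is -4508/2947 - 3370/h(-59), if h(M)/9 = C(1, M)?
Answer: 208406/49257 ≈ 4.2310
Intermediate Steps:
C(m, Q) = -7 + Q + m (C(m, Q) = -7 + (m + Q) = -7 + (Q + m) = -7 + Q + m)
h(M) = -54 + 9*M (h(M) = 9*(-7 + M + 1) = 9*(-6 + M) = -54 + 9*M)
-4508/2947 - 3370/h(-59) = -4508/2947 - 3370/(-54 + 9*(-59)) = -4508*1/2947 - 3370/(-54 - 531) = -644/421 - 3370/(-585) = -644/421 - 3370*(-1/585) = -644/421 + 674/117 = 208406/49257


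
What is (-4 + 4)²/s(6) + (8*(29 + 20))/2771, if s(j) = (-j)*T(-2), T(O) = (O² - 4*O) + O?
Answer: 392/2771 ≈ 0.14147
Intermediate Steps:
T(O) = O² - 3*O
s(j) = -10*j (s(j) = (-j)*(-2*(-3 - 2)) = (-j)*(-2*(-5)) = -j*10 = -10*j)
(-4 + 4)²/s(6) + (8*(29 + 20))/2771 = (-4 + 4)²/((-10*6)) + (8*(29 + 20))/2771 = 0²/(-60) + (8*49)*(1/2771) = 0*(-1/60) + 392*(1/2771) = 0 + 392/2771 = 392/2771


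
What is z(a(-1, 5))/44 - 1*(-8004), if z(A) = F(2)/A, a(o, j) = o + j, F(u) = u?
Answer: 704353/88 ≈ 8004.0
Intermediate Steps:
a(o, j) = j + o
z(A) = 2/A
z(a(-1, 5))/44 - 1*(-8004) = (2/(5 - 1))/44 - 1*(-8004) = (2/4)*(1/44) + 8004 = (2*(¼))*(1/44) + 8004 = (½)*(1/44) + 8004 = 1/88 + 8004 = 704353/88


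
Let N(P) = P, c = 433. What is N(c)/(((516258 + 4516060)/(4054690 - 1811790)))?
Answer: 485587850/2516159 ≈ 192.99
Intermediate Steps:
N(c)/(((516258 + 4516060)/(4054690 - 1811790))) = 433/(((516258 + 4516060)/(4054690 - 1811790))) = 433/((5032318/2242900)) = 433/((5032318*(1/2242900))) = 433/(2516159/1121450) = 433*(1121450/2516159) = 485587850/2516159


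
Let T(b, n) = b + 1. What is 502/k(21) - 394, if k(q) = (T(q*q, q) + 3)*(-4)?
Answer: -350911/890 ≈ -394.28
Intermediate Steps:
T(b, n) = 1 + b
k(q) = -16 - 4*q² (k(q) = ((1 + q*q) + 3)*(-4) = ((1 + q²) + 3)*(-4) = (4 + q²)*(-4) = -16 - 4*q²)
502/k(21) - 394 = 502/(-16 - 4*21²) - 394 = 502/(-16 - 4*441) - 394 = 502/(-16 - 1764) - 394 = 502/(-1780) - 394 = -1/1780*502 - 394 = -251/890 - 394 = -350911/890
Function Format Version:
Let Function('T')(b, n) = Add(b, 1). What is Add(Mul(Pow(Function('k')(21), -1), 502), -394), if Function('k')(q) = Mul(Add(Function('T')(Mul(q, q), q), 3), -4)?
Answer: Rational(-350911, 890) ≈ -394.28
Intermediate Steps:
Function('T')(b, n) = Add(1, b)
Function('k')(q) = Add(-16, Mul(-4, Pow(q, 2))) (Function('k')(q) = Mul(Add(Add(1, Mul(q, q)), 3), -4) = Mul(Add(Add(1, Pow(q, 2)), 3), -4) = Mul(Add(4, Pow(q, 2)), -4) = Add(-16, Mul(-4, Pow(q, 2))))
Add(Mul(Pow(Function('k')(21), -1), 502), -394) = Add(Mul(Pow(Add(-16, Mul(-4, Pow(21, 2))), -1), 502), -394) = Add(Mul(Pow(Add(-16, Mul(-4, 441)), -1), 502), -394) = Add(Mul(Pow(Add(-16, -1764), -1), 502), -394) = Add(Mul(Pow(-1780, -1), 502), -394) = Add(Mul(Rational(-1, 1780), 502), -394) = Add(Rational(-251, 890), -394) = Rational(-350911, 890)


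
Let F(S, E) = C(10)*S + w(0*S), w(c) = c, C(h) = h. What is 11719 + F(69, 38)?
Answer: 12409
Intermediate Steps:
F(S, E) = 10*S (F(S, E) = 10*S + 0*S = 10*S + 0 = 10*S)
11719 + F(69, 38) = 11719 + 10*69 = 11719 + 690 = 12409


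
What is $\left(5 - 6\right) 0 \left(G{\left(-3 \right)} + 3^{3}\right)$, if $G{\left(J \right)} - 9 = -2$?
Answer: $0$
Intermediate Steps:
$G{\left(J \right)} = 7$ ($G{\left(J \right)} = 9 - 2 = 7$)
$\left(5 - 6\right) 0 \left(G{\left(-3 \right)} + 3^{3}\right) = \left(5 - 6\right) 0 \left(7 + 3^{3}\right) = \left(-1\right) 0 \left(7 + 27\right) = 0 \cdot 34 = 0$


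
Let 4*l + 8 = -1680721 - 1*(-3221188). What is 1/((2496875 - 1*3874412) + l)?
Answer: -4/3969689 ≈ -1.0076e-6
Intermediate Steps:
l = 1540459/4 (l = -2 + (-1680721 - 1*(-3221188))/4 = -2 + (-1680721 + 3221188)/4 = -2 + (¼)*1540467 = -2 + 1540467/4 = 1540459/4 ≈ 3.8512e+5)
1/((2496875 - 1*3874412) + l) = 1/((2496875 - 1*3874412) + 1540459/4) = 1/((2496875 - 3874412) + 1540459/4) = 1/(-1377537 + 1540459/4) = 1/(-3969689/4) = -4/3969689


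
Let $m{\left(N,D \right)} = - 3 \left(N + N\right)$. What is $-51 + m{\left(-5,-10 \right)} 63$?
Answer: $1839$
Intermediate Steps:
$m{\left(N,D \right)} = - 6 N$ ($m{\left(N,D \right)} = - 3 \cdot 2 N = - 6 N$)
$-51 + m{\left(-5,-10 \right)} 63 = -51 + \left(-6\right) \left(-5\right) 63 = -51 + 30 \cdot 63 = -51 + 1890 = 1839$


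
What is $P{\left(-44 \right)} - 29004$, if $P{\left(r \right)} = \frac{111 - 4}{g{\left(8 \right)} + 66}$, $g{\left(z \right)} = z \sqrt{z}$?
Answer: $- \frac{55742157}{1922} - \frac{428 \sqrt{2}}{961} \approx -29003.0$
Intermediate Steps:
$g{\left(z \right)} = z^{\frac{3}{2}}$
$P{\left(r \right)} = \frac{107}{66 + 16 \sqrt{2}}$ ($P{\left(r \right)} = \frac{111 - 4}{8^{\frac{3}{2}} + 66} = \frac{107}{16 \sqrt{2} + 66} = \frac{107}{66 + 16 \sqrt{2}}$)
$P{\left(-44 \right)} - 29004 = \left(\frac{3531}{1922} - \frac{428 \sqrt{2}}{961}\right) - 29004 = - \frac{55742157}{1922} - \frac{428 \sqrt{2}}{961}$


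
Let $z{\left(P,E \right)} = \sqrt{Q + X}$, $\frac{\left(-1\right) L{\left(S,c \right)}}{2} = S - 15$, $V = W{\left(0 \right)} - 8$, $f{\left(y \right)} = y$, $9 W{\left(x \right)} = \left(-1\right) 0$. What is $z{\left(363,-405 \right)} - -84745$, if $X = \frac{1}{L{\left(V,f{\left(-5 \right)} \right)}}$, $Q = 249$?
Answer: $84745 + \frac{\sqrt{526930}}{46} \approx 84761.0$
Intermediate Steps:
$W{\left(x \right)} = 0$ ($W{\left(x \right)} = \frac{\left(-1\right) 0}{9} = \frac{1}{9} \cdot 0 = 0$)
$V = -8$ ($V = 0 - 8 = -8$)
$L{\left(S,c \right)} = 30 - 2 S$ ($L{\left(S,c \right)} = - 2 \left(S - 15\right) = - 2 \left(-15 + S\right) = 30 - 2 S$)
$X = \frac{1}{46}$ ($X = \frac{1}{30 - -16} = \frac{1}{30 + 16} = \frac{1}{46} \approx 0.021739$)
$z{\left(P,E \right)} = \frac{\sqrt{526930}}{46}$ ($z{\left(P,E \right)} = \sqrt{249 + \frac{1}{46}} = \sqrt{\frac{11455}{46}} = \frac{\sqrt{526930}}{46}$)
$z{\left(363,-405 \right)} - -84745 = \frac{\sqrt{526930}}{46} - -84745 = \frac{\sqrt{526930}}{46} + 84745 = 84745 + \frac{\sqrt{526930}}{46}$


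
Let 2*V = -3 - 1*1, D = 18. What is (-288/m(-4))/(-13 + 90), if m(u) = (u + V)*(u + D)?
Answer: 24/539 ≈ 0.044527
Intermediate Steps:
V = -2 (V = (-3 - 1*1)/2 = (-3 - 1)/2 = (½)*(-4) = -2)
m(u) = (-2 + u)*(18 + u) (m(u) = (u - 2)*(u + 18) = (-2 + u)*(18 + u))
(-288/m(-4))/(-13 + 90) = (-288/(-36 + (-4)² + 16*(-4)))/(-13 + 90) = -288/(-36 + 16 - 64)/77 = -288/(-84)*(1/77) = -288*(-1/84)*(1/77) = (24/7)*(1/77) = 24/539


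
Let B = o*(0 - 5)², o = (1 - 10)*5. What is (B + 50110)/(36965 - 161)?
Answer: 48985/36804 ≈ 1.3310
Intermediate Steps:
o = -45 (o = -9*5 = -45)
B = -1125 (B = -45*(0 - 5)² = -45*(-5)² = -45*25 = -1125)
(B + 50110)/(36965 - 161) = (-1125 + 50110)/(36965 - 161) = 48985/36804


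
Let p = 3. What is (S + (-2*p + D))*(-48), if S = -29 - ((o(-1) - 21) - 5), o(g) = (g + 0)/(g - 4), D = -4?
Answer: 3168/5 ≈ 633.60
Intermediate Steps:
o(g) = g/(-4 + g)
S = -16/5 (S = -29 - ((-1/(-4 - 1) - 21) - 5) = -29 - ((-1/(-5) - 21) - 5) = -29 - ((-1*(-⅕) - 21) - 5) = -29 - ((⅕ - 21) - 5) = -29 - (-104/5 - 5) = -29 - 1*(-129/5) = -29 + 129/5 = -16/5 ≈ -3.2000)
(S + (-2*p + D))*(-48) = (-16/5 + (-2*3 - 4))*(-48) = (-16/5 + (-6 - 4))*(-48) = (-16/5 - 10)*(-48) = -66/5*(-48) = 3168/5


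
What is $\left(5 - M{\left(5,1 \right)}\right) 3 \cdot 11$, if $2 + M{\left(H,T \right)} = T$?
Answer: $198$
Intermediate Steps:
$M{\left(H,T \right)} = -2 + T$
$\left(5 - M{\left(5,1 \right)}\right) 3 \cdot 11 = \left(5 - \left(-2 + 1\right)\right) 3 \cdot 11 = \left(5 - -1\right) 3 \cdot 11 = \left(5 + 1\right) 3 \cdot 11 = 6 \cdot 3 \cdot 11 = 18 \cdot 11 = 198$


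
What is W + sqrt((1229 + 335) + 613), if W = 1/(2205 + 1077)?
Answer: 1/3282 + sqrt(2177) ≈ 46.659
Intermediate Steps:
W = 1/3282 ≈ 0.00030469
W + sqrt((1229 + 335) + 613) = 1/3282 + sqrt((1229 + 335) + 613) = 1/3282 + sqrt(1564 + 613) = 1/3282 + sqrt(2177)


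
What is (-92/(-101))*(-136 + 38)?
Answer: -9016/101 ≈ -89.267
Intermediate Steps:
(-92/(-101))*(-136 + 38) = -92*(-1/101)*(-98) = (92/101)*(-98) = -9016/101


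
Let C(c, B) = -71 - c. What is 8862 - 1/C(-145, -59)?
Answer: 655787/74 ≈ 8862.0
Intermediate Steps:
8862 - 1/C(-145, -59) = 8862 - 1/(-71 - 1*(-145)) = 8862 - 1/(-71 + 145) = 8862 - 1/74 = 655787/74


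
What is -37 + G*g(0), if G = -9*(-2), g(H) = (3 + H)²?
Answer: 125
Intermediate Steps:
G = 18
-37 + G*g(0) = -37 + 18*(3 + 0)² = -37 + 18*3² = -37 + 18*9 = -37 + 162 = 125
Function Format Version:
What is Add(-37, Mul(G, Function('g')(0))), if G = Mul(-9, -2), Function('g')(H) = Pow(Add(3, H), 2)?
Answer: 125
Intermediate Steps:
G = 18
Add(-37, Mul(G, Function('g')(0))) = Add(-37, Mul(18, Pow(Add(3, 0), 2))) = Add(-37, Mul(18, Pow(3, 2))) = Add(-37, Mul(18, 9)) = Add(-37, 162) = 125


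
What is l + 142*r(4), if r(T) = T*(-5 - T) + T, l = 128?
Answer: -4416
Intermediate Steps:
r(T) = T + T*(-5 - T)
l + 142*r(4) = 128 + 142*(-1*4*(4 + 4)) = 128 + 142*(-1*4*8) = 128 + 142*(-32) = 128 - 4544 = -4416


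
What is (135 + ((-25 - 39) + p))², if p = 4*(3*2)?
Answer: 9025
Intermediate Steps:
p = 24 (p = 4*6 = 24)
(135 + ((-25 - 39) + p))² = (135 + ((-25 - 39) + 24))² = (135 + (-64 + 24))² = (135 - 40)² = 95² = 9025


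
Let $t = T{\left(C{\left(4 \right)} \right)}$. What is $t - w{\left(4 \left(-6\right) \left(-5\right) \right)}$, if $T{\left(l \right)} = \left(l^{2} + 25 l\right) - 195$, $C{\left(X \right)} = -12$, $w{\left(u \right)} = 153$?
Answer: $-504$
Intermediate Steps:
$T{\left(l \right)} = -195 + l^{2} + 25 l$
$t = -351$ ($t = -195 + \left(-12\right)^{2} + 25 \left(-12\right) = -195 + 144 - 300 = -351$)
$t - w{\left(4 \left(-6\right) \left(-5\right) \right)} = -351 - 153 = -504$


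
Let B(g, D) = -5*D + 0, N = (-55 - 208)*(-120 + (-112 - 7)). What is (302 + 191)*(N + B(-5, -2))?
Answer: 30993431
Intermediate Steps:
N = 62857 (N = -263*(-120 - 119) = -263*(-239) = 62857)
B(g, D) = -5*D
(302 + 191)*(N + B(-5, -2)) = (302 + 191)*(62857 - 5*(-2)) = 493*(62857 + 10) = 493*62867 = 30993431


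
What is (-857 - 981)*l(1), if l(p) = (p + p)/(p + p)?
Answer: -1838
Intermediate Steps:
l(p) = 1 (l(p) = (2*p)/((2*p)) = (2*p)*(1/(2*p)) = 1)
(-857 - 981)*l(1) = (-857 - 981)*1 = -1838*1 = -1838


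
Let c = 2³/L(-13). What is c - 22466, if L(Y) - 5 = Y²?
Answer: -1954538/87 ≈ -22466.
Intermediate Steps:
L(Y) = 5 + Y²
c = 4/87 (c = 2³/(5 + (-13)²) = 8/(5 + 169) = 8/174 = 8*(1/174) = 4/87 ≈ 0.045977)
c - 22466 = 4/87 - 22466 = -1954538/87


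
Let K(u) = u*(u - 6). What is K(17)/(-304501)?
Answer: -187/304501 ≈ -0.00061412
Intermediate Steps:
K(u) = u*(-6 + u)
K(17)/(-304501) = (17*(-6 + 17))/(-304501) = (17*11)*(-1/304501) = 187*(-1/304501) = -187/304501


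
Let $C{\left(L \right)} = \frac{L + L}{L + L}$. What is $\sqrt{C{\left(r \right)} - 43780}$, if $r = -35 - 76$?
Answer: $i \sqrt{43779} \approx 209.23 i$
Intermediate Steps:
$r = -111$ ($r = -35 - 76 = -111$)
$C{\left(L \right)} = 1$ ($C{\left(L \right)} = \frac{2 L}{2 L} = 2 L \frac{1}{2 L} = 1$)
$\sqrt{C{\left(r \right)} - 43780} = \sqrt{1 - 43780} = \sqrt{-43779} = i \sqrt{43779}$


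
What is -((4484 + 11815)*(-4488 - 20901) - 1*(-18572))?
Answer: 413796739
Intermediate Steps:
-((4484 + 11815)*(-4488 - 20901) - 1*(-18572)) = -(16299*(-25389) + 18572) = -(-413815311 + 18572) = -1*(-413796739) = 413796739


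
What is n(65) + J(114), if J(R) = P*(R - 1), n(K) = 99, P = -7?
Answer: -692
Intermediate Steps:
J(R) = 7 - 7*R (J(R) = -7*(R - 1) = -7*(-1 + R) = 7 - 7*R)
n(65) + J(114) = 99 + (7 - 7*114) = 99 + (7 - 798) = 99 - 791 = -692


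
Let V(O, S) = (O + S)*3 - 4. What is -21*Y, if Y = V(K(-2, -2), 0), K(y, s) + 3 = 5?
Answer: -42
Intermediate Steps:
K(y, s) = 2 (K(y, s) = -3 + 5 = 2)
V(O, S) = -4 + 3*O + 3*S (V(O, S) = (3*O + 3*S) - 4 = -4 + 3*O + 3*S)
Y = 2 (Y = -4 + 3*2 + 3*0 = -4 + 6 + 0 = 2)
-21*Y = -21*2 = -42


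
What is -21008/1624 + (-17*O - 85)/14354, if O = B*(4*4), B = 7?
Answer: -38097371/2913862 ≈ -13.075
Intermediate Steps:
O = 112 (O = 7*(4*4) = 7*16 = 112)
-21008/1624 + (-17*O - 85)/14354 = -21008/1624 + (-17*112 - 85)/14354 = -21008*1/1624 + (-1904 - 85)*(1/14354) = -2626/203 - 1989*1/14354 = -2626/203 - 1989/14354 = -38097371/2913862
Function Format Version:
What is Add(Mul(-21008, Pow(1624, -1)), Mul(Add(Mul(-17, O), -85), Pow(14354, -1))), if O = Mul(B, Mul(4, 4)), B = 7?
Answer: Rational(-38097371, 2913862) ≈ -13.075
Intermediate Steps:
O = 112 (O = Mul(7, Mul(4, 4)) = Mul(7, 16) = 112)
Add(Mul(-21008, Pow(1624, -1)), Mul(Add(Mul(-17, O), -85), Pow(14354, -1))) = Add(Mul(-21008, Pow(1624, -1)), Mul(Add(Mul(-17, 112), -85), Pow(14354, -1))) = Add(Mul(-21008, Rational(1, 1624)), Mul(Add(-1904, -85), Rational(1, 14354))) = Add(Rational(-2626, 203), Mul(-1989, Rational(1, 14354))) = Add(Rational(-2626, 203), Rational(-1989, 14354)) = Rational(-38097371, 2913862)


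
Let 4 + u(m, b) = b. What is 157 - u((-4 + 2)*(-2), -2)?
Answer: 163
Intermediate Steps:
u(m, b) = -4 + b
157 - u((-4 + 2)*(-2), -2) = 157 - (-4 - 2) = 157 - 1*(-6) = 157 + 6 = 163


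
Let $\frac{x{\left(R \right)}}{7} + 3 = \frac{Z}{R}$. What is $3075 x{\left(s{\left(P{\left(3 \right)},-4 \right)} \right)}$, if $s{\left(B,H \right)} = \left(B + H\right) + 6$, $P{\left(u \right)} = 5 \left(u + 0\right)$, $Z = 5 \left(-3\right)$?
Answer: $- \frac{1420650}{17} \approx -83568.0$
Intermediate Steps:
$Z = -15$
$P{\left(u \right)} = 5 u$
$s{\left(B,H \right)} = 6 + B + H$
$x{\left(R \right)} = -21 - \frac{105}{R}$ ($x{\left(R \right)} = -21 + 7 \left(- \frac{15}{R}\right) = -21 - \frac{105}{R}$)
$3075 x{\left(s{\left(P{\left(3 \right)},-4 \right)} \right)} = 3075 \left(-21 - \frac{105}{6 + 5 \cdot 3 - 4}\right) = 3075 \left(-21 - \frac{105}{6 + 15 - 4}\right) = 3075 \left(-21 - \frac{105}{17}\right) = 3075 \left(- \frac{462}{17}\right) = - \frac{1420650}{17}$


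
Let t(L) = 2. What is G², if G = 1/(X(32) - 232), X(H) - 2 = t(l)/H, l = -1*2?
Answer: 256/13535041 ≈ 1.8914e-5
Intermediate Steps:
l = -2
X(H) = 2 + 2/H
G = -16/3679 (G = 1/((2 + 2/32) - 232) = 1/((2 + 2*(1/32)) - 232) = 1/((2 + 1/16) - 232) = 1/(33/16 - 232) = 1/(-3679/16) = -16/3679 ≈ -0.0043490)
G² = (-16/3679)² = 256/13535041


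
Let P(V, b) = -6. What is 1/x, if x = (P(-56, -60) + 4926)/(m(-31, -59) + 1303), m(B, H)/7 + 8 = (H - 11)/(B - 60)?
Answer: 5427/21320 ≈ 0.25455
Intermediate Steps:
m(B, H) = -56 + 7*(-11 + H)/(-60 + B) (m(B, H) = -56 + 7*((H - 11)/(B - 60)) = -56 + 7*((-11 + H)/(-60 + B)) = -56 + 7*(-11 + H)/(-60 + B))
x = 21320/5427 (x = (-6 + 4926)/(7*(469 - 59 - 8*(-31))/(-60 - 31) + 1303) = 4920/(7*(469 - 59 + 248)/(-91) + 1303) = 4920/(7*(-1/91)*658 + 1303) = 4920/(-658/13 + 1303) = 4920/(16281/13) = 4920*(13/16281) = 21320/5427 ≈ 3.9285)
1/x = 1/(21320/5427) = 5427/21320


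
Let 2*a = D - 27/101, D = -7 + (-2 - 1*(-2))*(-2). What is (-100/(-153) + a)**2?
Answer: 2120694601/238795209 ≈ 8.8808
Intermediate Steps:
D = -7 (D = -7 + (-2 + 2)*(-2) = -7 + 0*(-2) = -7 + 0 = -7)
a = -367/101 (a = (-7 - 27/101)/2 = (1/2)*(-734/101) = -367/101 ≈ -3.6337)
(-100/(-153) + a)**2 = (-100/(-153) - 367/101)**2 = (-100*(-1/153) - 367/101)**2 = (100/153 - 367/101)**2 = (-46051/15453)**2 = 2120694601/238795209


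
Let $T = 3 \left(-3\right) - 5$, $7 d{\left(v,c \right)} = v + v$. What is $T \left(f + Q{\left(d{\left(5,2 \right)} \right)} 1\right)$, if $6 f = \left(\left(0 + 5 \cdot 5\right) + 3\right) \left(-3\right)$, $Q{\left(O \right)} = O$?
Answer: $176$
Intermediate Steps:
$d{\left(v,c \right)} = \frac{2 v}{7}$ ($d{\left(v,c \right)} = \frac{v + v}{7} = \frac{2 v}{7}$)
$T = -14$ ($T = -9 - 5 = -14$)
$f = -14$ ($f = \frac{\left(\left(0 + 5 \cdot 5\right) + 3\right) \left(-3\right)}{6} = \frac{\left(\left(0 + 25\right) + 3\right) \left(-3\right)}{6} = \frac{\left(25 + 3\right) \left(-3\right)}{6} = \frac{28 \left(-3\right)}{6} = \frac{1}{6} \left(-84\right) = -14$)
$T \left(f + Q{\left(d{\left(5,2 \right)} \right)} 1\right) = - 14 \left(-14 + \frac{2}{7} \cdot 5 \cdot 1\right) = - 14 \left(-14 + \frac{10}{7} \cdot 1\right) = - 14 \left(-14 + \frac{10}{7}\right) = \left(-14\right) \left(- \frac{88}{7}\right) = 176$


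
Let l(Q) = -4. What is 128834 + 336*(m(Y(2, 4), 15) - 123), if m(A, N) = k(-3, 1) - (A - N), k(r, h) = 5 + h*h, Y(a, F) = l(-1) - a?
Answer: 96578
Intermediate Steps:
Y(a, F) = -4 - a
k(r, h) = 5 + h**2
m(A, N) = 6 + N - A (m(A, N) = (5 + 1**2) - (A - N) = (5 + 1) + (N - A) = 6 + (N - A) = 6 + N - A)
128834 + 336*(m(Y(2, 4), 15) - 123) = 128834 + 336*((6 + 15 - (-4 - 1*2)) - 123) = 128834 + 336*((6 + 15 - (-4 - 2)) - 123) = 128834 + 336*((6 + 15 - 1*(-6)) - 123) = 128834 + 336*((6 + 15 + 6) - 123) = 128834 + 336*(27 - 123) = 128834 + 336*(-96) = 128834 - 32256 = 96578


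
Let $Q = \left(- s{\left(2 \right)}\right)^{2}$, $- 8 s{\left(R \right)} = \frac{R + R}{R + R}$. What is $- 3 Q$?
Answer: $- \frac{3}{64} \approx -0.046875$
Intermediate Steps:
$s{\left(R \right)} = - \frac{1}{8}$ ($s{\left(R \right)} = - \frac{\left(R + R\right) \frac{1}{R + R}}{8} = - \frac{2 R \frac{1}{2 R}}{8} = \left(- \frac{1}{8}\right) 1 = - \frac{1}{8}$)
$Q = \frac{1}{64}$ ($Q = \left(\left(-1\right) \left(- \frac{1}{8}\right)\right)^{2} = \left(\frac{1}{8}\right)^{2} = \frac{1}{64} \approx 0.015625$)
$- 3 Q = \left(-3\right) \frac{1}{64} = - \frac{3}{64}$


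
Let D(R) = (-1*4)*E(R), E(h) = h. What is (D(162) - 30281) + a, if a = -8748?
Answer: -39677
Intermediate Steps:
D(R) = -4*R (D(R) = (-1*4)*R = -4*R)
(D(162) - 30281) + a = (-4*162 - 30281) - 8748 = (-648 - 30281) - 8748 = -30929 - 8748 = -39677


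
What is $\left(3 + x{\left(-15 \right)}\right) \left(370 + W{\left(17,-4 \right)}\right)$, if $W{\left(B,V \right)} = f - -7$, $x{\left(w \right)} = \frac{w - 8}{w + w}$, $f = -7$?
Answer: $\frac{4181}{3} \approx 1393.7$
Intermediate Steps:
$x{\left(w \right)} = \frac{-8 + w}{2 w}$
$W{\left(B,V \right)} = 0$ ($W{\left(B,V \right)} = -7 - -7 = -7 + 7 = 0$)
$\left(3 + x{\left(-15 \right)}\right) \left(370 + W{\left(17,-4 \right)}\right) = \left(3 + \frac{-8 - 15}{2 \left(-15\right)}\right) \left(370 + 0\right) = \left(3 + \frac{1}{2} \left(- \frac{1}{15}\right) \left(-23\right)\right) 370 = \left(3 + \frac{23}{30}\right) 370 = \frac{113}{30} \cdot 370 = \frac{4181}{3}$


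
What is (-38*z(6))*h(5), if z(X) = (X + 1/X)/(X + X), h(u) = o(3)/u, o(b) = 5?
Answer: -703/36 ≈ -19.528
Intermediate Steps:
h(u) = 5/u
z(X) = (X + 1/X)/(2*X) (z(X) = (X + 1/X)/((2*X)) = (X + 1/X)*(1/(2*X)) = (X + 1/X)/(2*X))
(-38*z(6))*h(5) = (-19*(1 + 6²)/6²)*(5/5) = (-19*(1 + 36)/36)*(5*(⅕)) = -19*37/36*1 = -38*37/72*1 = -703/36*1 = -703/36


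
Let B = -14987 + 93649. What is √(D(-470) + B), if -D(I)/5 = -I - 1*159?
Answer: √77107 ≈ 277.68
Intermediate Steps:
D(I) = 795 + 5*I (D(I) = -5*(-I - 1*159) = -5*(-I - 159) = -5*(-159 - I) = 795 + 5*I)
B = 78662
√(D(-470) + B) = √((795 + 5*(-470)) + 78662) = √((795 - 2350) + 78662) = √(-1555 + 78662) = √77107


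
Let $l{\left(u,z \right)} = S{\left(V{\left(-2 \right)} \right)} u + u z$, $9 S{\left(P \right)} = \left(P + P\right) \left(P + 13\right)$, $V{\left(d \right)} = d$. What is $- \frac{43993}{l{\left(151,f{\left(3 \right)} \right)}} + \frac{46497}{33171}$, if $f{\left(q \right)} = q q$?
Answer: $- \frac{115980608}{1669607} \approx -69.466$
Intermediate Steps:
$f{\left(q \right)} = q^{2}$
$S{\left(P \right)} = \frac{2 P \left(13 + P\right)}{9}$ ($S{\left(P \right)} = \frac{\left(P + P\right) \left(P + 13\right)}{9} = \frac{2 P \left(13 + P\right)}{9}$)
$l{\left(u,z \right)} = - \frac{44 u}{9} + u z$ ($l{\left(u,z \right)} = \frac{2}{9} \left(-2\right) \left(13 - 2\right) u + u z = \frac{2}{9} \left(-2\right) 11 u + u z = - \frac{44 u}{9} + u z$)
$- \frac{43993}{l{\left(151,f{\left(3 \right)} \right)}} + \frac{46497}{33171} = - \frac{43993}{\frac{1}{9} \cdot 151 \left(-44 + 9 \cdot 3^{2}\right)} + \frac{46497}{33171} = - \frac{43993}{\frac{1}{9} \cdot 151 \left(-44 + 9 \cdot 9\right)} + 46497 \cdot \frac{1}{33171} = - \frac{43993}{\frac{1}{9} \cdot 151 \left(-44 + 81\right)} + \frac{15499}{11057} = - \frac{43993}{\frac{1}{9} \cdot 151 \cdot 37} + \frac{15499}{11057} = - \frac{43993}{\frac{5587}{9}} + \frac{15499}{11057} = \left(-43993\right) \frac{9}{5587} + \frac{15499}{11057} = - \frac{10701}{151} + \frac{15499}{11057} = - \frac{115980608}{1669607}$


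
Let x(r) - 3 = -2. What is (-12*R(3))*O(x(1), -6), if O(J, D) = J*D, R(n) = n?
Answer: 216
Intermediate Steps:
x(r) = 1 (x(r) = 3 - 2 = 1)
O(J, D) = D*J
(-12*R(3))*O(x(1), -6) = (-12*3)*(-6*1) = -36*(-6) = 216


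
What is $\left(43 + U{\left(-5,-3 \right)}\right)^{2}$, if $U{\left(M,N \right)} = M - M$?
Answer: $1849$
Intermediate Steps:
$U{\left(M,N \right)} = 0$
$\left(43 + U{\left(-5,-3 \right)}\right)^{2} = \left(43 + 0\right)^{2} = 43^{2} = 1849$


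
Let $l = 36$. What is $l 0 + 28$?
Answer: $28$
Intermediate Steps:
$l 0 + 28 = 36 \cdot 0 + 28 = 0 + 28 = 28$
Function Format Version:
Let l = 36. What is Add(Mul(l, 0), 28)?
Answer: 28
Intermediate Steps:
Add(Mul(l, 0), 28) = Add(Mul(36, 0), 28) = Add(0, 28) = 28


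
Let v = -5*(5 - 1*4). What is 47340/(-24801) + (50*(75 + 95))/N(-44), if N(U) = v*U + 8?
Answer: 16667915/471219 ≈ 35.372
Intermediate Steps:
v = -5 (v = -5*(5 - 4) = -5*1 = -5)
N(U) = 8 - 5*U (N(U) = -5*U + 8 = 8 - 5*U)
47340/(-24801) + (50*(75 + 95))/N(-44) = 47340/(-24801) + (50*(75 + 95))/(8 - 5*(-44)) = 47340*(-1/24801) + (50*170)/(8 + 220) = -15780/8267 + 8500/228 = -15780/8267 + 8500*(1/228) = -15780/8267 + 2125/57 = 16667915/471219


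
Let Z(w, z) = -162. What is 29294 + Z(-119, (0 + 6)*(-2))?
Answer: 29132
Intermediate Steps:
29294 + Z(-119, (0 + 6)*(-2)) = 29294 - 162 = 29132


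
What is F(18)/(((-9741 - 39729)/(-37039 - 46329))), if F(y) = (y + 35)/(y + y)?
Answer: 32489/13095 ≈ 2.4810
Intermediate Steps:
F(y) = (35 + y)/(2*y) (F(y) = (35 + y)/((2*y)) = (35 + y)*(1/(2*y)) = (35 + y)/(2*y))
F(18)/(((-9741 - 39729)/(-37039 - 46329))) = ((½)*(35 + 18)/18)/(((-9741 - 39729)/(-37039 - 46329))) = ((½)*(1/18)*53)/((-49470/(-83368))) = 53/(36*((-49470*(-1/83368)))) = 53/(36*(1455/2452)) = (53/36)*(2452/1455) = 32489/13095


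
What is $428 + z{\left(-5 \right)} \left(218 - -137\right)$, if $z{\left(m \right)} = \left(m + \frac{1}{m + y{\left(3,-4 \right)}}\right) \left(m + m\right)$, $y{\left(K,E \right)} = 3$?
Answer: $19953$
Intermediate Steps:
$z{\left(m \right)} = 2 m \left(m + \frac{1}{3 + m}\right)$ ($z{\left(m \right)} = \left(m + \frac{1}{m + 3}\right) \left(m + m\right) = \left(m + \frac{1}{3 + m}\right) 2 m = 2 m \left(m + \frac{1}{3 + m}\right)$)
$428 + z{\left(-5 \right)} \left(218 - -137\right) = 428 + 2 \left(-5\right) \frac{1}{3 - 5} \left(1 + \left(-5\right)^{2} + 3 \left(-5\right)\right) \left(218 - -137\right) = 428 + 2 \left(-5\right) \frac{1}{-2} \left(1 + 25 - 15\right) \left(218 + 137\right) = 428 + 2 \left(-5\right) \left(- \frac{1}{2}\right) 11 \cdot 355 = 428 + 55 \cdot 355 = 428 + 19525 = 19953$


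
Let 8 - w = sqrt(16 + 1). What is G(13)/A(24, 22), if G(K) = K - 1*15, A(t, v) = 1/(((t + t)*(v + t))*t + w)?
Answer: -106000 + 2*sqrt(17) ≈ -1.0599e+5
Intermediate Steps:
w = 8 - sqrt(17) (w = 8 - sqrt(16 + 1) = 8 - sqrt(17) ≈ 3.8769)
A(t, v) = 1/(8 - sqrt(17) + 2*t**2*(t + v)) (A(t, v) = 1/(((t + t)*(v + t))*t + (8 - sqrt(17))) = 1/(((2*t)*(t + v))*t + (8 - sqrt(17))) = 1/((2*t*(t + v))*t + (8 - sqrt(17))) = 1/(2*t**2*(t + v) + (8 - sqrt(17))) = 1/(8 - sqrt(17) + 2*t**2*(t + v)))
G(K) = -15 + K (G(K) = K - 15 = -15 + K)
G(13)/A(24, 22) = (-15 + 13)/(1/(8 - sqrt(17) + 2*24**3 + 2*22*24**2)) = -(106000 - 2*sqrt(17)) = -2*(53000 - sqrt(17)) = -106000 + 2*sqrt(17)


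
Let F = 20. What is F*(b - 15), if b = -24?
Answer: -780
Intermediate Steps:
F*(b - 15) = 20*(-24 - 15) = 20*(-39) = -780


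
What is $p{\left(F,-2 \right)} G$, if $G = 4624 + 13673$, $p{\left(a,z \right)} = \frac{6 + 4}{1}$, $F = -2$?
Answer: $182970$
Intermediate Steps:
$p{\left(a,z \right)} = 10$ ($p{\left(a,z \right)} = 10 \cdot 1 = 10$)
$G = 18297$
$p{\left(F,-2 \right)} G = 10 \cdot 18297 = 182970$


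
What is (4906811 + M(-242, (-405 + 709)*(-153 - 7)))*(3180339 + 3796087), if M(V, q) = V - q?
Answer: 34569648903034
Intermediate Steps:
(4906811 + M(-242, (-405 + 709)*(-153 - 7)))*(3180339 + 3796087) = (4906811 + (-242 - (-405 + 709)*(-153 - 7)))*(3180339 + 3796087) = (4906811 + (-242 - 304*(-160)))*6976426 = (4906811 + (-242 - 1*(-48640)))*6976426 = (4906811 + (-242 + 48640))*6976426 = (4906811 + 48398)*6976426 = 4955209*6976426 = 34569648903034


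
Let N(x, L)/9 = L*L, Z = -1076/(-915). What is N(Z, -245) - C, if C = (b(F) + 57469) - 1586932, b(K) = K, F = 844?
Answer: 2068844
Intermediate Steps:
Z = 1076/915 (Z = -1076*(-1/915) = 1076/915 ≈ 1.1760)
N(x, L) = 9*L² (N(x, L) = 9*(L*L) = 9*L²)
C = -1528619 (C = (844 + 57469) - 1586932 = 58313 - 1586932 = -1528619)
N(Z, -245) - C = 9*(-245)² - 1*(-1528619) = 9*60025 + 1528619 = 540225 + 1528619 = 2068844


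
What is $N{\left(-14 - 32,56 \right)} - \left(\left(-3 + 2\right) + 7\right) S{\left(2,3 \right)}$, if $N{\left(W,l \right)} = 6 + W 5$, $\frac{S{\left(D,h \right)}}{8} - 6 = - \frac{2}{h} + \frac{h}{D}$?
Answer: $-552$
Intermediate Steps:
$S{\left(D,h \right)} = 48 - \frac{16}{h} + \frac{8 h}{D}$ ($S{\left(D,h \right)} = 48 + 8 \left(- \frac{2}{h} + \frac{h}{D}\right) = 48 - \left(\frac{16}{h} - \frac{8 h}{D}\right) = 48 - \frac{16}{h} + \frac{8 h}{D}$)
$N{\left(W,l \right)} = 6 + 5 W$
$N{\left(-14 - 32,56 \right)} - \left(\left(-3 + 2\right) + 7\right) S{\left(2,3 \right)} = \left(6 + 5 \left(-14 - 32\right)\right) - \left(\left(-3 + 2\right) + 7\right) \left(48 - \frac{16}{3} + 8 \cdot 3 \cdot \frac{1}{2}\right) = \left(6 + 5 \left(-14 - 32\right)\right) - \left(-1 + 7\right) \left(48 - \frac{16}{3} + 8 \cdot 3 \cdot \frac{1}{2}\right) = \left(6 + 5 \left(-46\right)\right) - 6 \left(48 - \frac{16}{3} + 12\right) = \left(6 - 230\right) - 6 \cdot \frac{164}{3} = -224 - 328 = -552$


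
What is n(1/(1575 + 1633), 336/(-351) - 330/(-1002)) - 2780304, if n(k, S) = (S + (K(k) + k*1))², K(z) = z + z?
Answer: -10923595456038534397151/3928921801556544 ≈ -2.7803e+6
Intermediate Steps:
K(z) = 2*z
n(k, S) = (S + 3*k)² (n(k, S) = (S + (2*k + k*1))² = (S + (2*k + k))² = (S + 3*k)²)
n(1/(1575 + 1633), 336/(-351) - 330/(-1002)) - 2780304 = ((336/(-351) - 330/(-1002)) + 3/(1575 + 1633))² - 2780304 = ((336*(-1/351) - 330*(-1/1002)) + 3/3208)² - 2780304 = ((-112/117 + 55/167) + 3*(1/3208))² - 2780304 = (-12269/19539 + 3/3208)² - 2780304 = (-39300335/62681112)² - 2780304 = 1544516331112225/3928921801556544 - 2780304 = -10923595456038534397151/3928921801556544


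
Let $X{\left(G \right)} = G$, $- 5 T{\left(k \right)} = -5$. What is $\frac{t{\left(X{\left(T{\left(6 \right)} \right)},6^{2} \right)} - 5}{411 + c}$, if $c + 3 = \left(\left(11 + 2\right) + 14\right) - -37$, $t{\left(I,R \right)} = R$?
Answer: $\frac{31}{472} \approx 0.065678$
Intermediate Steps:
$T{\left(k \right)} = 1$ ($T{\left(k \right)} = \left(- \frac{1}{5}\right) \left(-5\right) = 1$)
$c = 61$ ($c = -3 + \left(\left(\left(11 + 2\right) + 14\right) - -37\right) = -3 + \left(\left(13 + 14\right) + 37\right) = -3 + \left(27 + 37\right) = -3 + 64 = 61$)
$\frac{t{\left(X{\left(T{\left(6 \right)} \right)},6^{2} \right)} - 5}{411 + c} = \frac{6^{2} - 5}{411 + 61} = \frac{36 - 5}{472} = 31 \cdot \frac{1}{472} = \frac{31}{472}$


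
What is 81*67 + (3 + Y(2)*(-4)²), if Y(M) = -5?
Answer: 5350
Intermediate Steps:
81*67 + (3 + Y(2)*(-4)²) = 81*67 + (3 - 5*(-4)²) = 5427 + (3 - 5*16) = 5427 + (3 - 80) = 5427 - 77 = 5350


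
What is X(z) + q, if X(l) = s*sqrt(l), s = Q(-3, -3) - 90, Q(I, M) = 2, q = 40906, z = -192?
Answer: 40906 - 704*I*sqrt(3) ≈ 40906.0 - 1219.4*I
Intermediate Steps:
s = -88 (s = 2 - 90 = -88)
X(l) = -88*sqrt(l)
X(z) + q = -704*I*sqrt(3) + 40906 = 40906 - 704*I*sqrt(3)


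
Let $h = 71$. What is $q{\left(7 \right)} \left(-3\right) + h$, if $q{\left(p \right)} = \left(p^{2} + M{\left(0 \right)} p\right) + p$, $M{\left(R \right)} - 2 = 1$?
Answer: $-160$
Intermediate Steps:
$M{\left(R \right)} = 3$ ($M{\left(R \right)} = 2 + 1 = 3$)
$q{\left(p \right)} = p^{2} + 4 p$ ($q{\left(p \right)} = \left(p^{2} + 3 p\right) + p = p^{2} + 4 p$)
$q{\left(7 \right)} \left(-3\right) + h = 7 \left(4 + 7\right) \left(-3\right) + 71 = 7 \cdot 11 \left(-3\right) + 71 = 77 \left(-3\right) + 71 = -231 + 71 = -160$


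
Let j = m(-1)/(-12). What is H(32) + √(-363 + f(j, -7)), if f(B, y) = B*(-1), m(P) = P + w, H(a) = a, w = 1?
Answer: 32 + 11*I*√3 ≈ 32.0 + 19.053*I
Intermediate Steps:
m(P) = 1 + P (m(P) = P + 1 = 1 + P)
j = 0 (j = (1 - 1)/(-12) = 0*(-1/12) = 0)
f(B, y) = -B
H(32) + √(-363 + f(j, -7)) = 32 + √(-363 - 1*0) = 32 + √(-363 + 0) = 32 + √(-363) = 32 + 11*I*√3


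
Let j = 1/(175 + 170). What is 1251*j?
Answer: 417/115 ≈ 3.6261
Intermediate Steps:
j = 1/345 ≈ 0.0028986
1251*j = 1251*(1/345) = 417/115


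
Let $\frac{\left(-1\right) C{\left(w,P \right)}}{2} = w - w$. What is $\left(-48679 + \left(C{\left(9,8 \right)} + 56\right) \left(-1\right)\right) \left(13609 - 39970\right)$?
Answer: $1284703335$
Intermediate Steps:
$C{\left(w,P \right)} = 0$ ($C{\left(w,P \right)} = - 2 \left(w - w\right) = \left(-2\right) 0 = 0$)
$\left(-48679 + \left(C{\left(9,8 \right)} + 56\right) \left(-1\right)\right) \left(13609 - 39970\right) = \left(-48679 + \left(0 + 56\right) \left(-1\right)\right) \left(13609 - 39970\right) = \left(-48679 + 56 \left(-1\right)\right) \left(-26361\right) = \left(-48679 - 56\right) \left(-26361\right) = \left(-48735\right) \left(-26361\right) = 1284703335$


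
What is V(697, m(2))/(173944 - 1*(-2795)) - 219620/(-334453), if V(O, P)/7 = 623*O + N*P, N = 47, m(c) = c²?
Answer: 1055864583829/59110888767 ≈ 17.862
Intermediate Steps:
V(O, P) = 329*P + 4361*O (V(O, P) = 7*(623*O + 47*P) = 7*(47*P + 623*O) = 329*P + 4361*O)
V(697, m(2))/(173944 - 1*(-2795)) - 219620/(-334453) = (329*2² + 4361*697)/(173944 - 1*(-2795)) - 219620/(-334453) = (329*4 + 3039617)/(173944 + 2795) - 219620*(-1/334453) = (1316 + 3039617)/176739 + 219620/334453 = 3040933*(1/176739) + 219620/334453 = 3040933/176739 + 219620/334453 = 1055864583829/59110888767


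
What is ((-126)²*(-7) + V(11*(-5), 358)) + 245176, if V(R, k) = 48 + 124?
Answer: 134216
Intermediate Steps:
V(R, k) = 172
((-126)²*(-7) + V(11*(-5), 358)) + 245176 = ((-126)²*(-7) + 172) + 245176 = (15876*(-7) + 172) + 245176 = (-111132 + 172) + 245176 = -110960 + 245176 = 134216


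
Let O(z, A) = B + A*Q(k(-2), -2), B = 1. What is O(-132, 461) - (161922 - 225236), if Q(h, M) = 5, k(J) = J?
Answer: 65620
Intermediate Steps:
O(z, A) = 1 + 5*A (O(z, A) = 1 + A*5 = 1 + 5*A)
O(-132, 461) - (161922 - 225236) = (1 + 5*461) - (161922 - 225236) = (1 + 2305) - 1*(-63314) = 2306 + 63314 = 65620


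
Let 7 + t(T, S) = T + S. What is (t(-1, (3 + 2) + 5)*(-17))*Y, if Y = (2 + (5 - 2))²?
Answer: -850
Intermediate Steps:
t(T, S) = -7 + S + T (t(T, S) = -7 + (T + S) = -7 + (S + T) = -7 + S + T)
Y = 25 (Y = (2 + 3)² = 5² = 25)
(t(-1, (3 + 2) + 5)*(-17))*Y = ((-7 + ((3 + 2) + 5) - 1)*(-17))*25 = ((-7 + (5 + 5) - 1)*(-17))*25 = ((-7 + 10 - 1)*(-17))*25 = (2*(-17))*25 = -34*25 = -850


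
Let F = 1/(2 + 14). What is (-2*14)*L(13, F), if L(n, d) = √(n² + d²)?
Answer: -7*√43265/4 ≈ -364.00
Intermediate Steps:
F = 1/16 ≈ 0.062500
L(n, d) = √(d² + n²)
(-2*14)*L(13, F) = (-2*14)*√((1/16)² + 13²) = -28*√(1/256 + 169) = -7*√43265/4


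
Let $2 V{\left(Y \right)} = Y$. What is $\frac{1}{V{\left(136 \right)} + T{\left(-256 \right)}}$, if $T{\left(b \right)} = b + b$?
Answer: $- \frac{1}{444} \approx -0.0022523$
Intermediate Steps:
$V{\left(Y \right)} = \frac{Y}{2}$
$T{\left(b \right)} = 2 b$
$\frac{1}{V{\left(136 \right)} + T{\left(-256 \right)}} = \frac{1}{\frac{1}{2} \cdot 136 + 2 \left(-256\right)} = \frac{1}{68 - 512} = \frac{1}{-444} = - \frac{1}{444}$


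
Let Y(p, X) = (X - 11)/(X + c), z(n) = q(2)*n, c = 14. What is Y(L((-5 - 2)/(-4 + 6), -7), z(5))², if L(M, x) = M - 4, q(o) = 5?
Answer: 196/1521 ≈ 0.12886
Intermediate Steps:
L(M, x) = -4 + M
z(n) = 5*n
Y(p, X) = (-11 + X)/(14 + X) (Y(p, X) = (X - 11)/(X + 14) = (-11 + X)/(14 + X))
Y(L((-5 - 2)/(-4 + 6), -7), z(5))² = ((-11 + 5*5)/(14 + 5*5))² = ((-11 + 25)/(14 + 25))² = (14/39)² = 196/1521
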